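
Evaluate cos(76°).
cos(76°) = 0.2419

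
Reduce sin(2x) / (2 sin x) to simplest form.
sin(2x) / (2 sin x) = cos x (using Double angle)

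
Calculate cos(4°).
cos(4°) = 0.9976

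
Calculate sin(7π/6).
sin(7π/6) = -1/2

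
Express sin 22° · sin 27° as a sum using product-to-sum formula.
sin 22° sin 27° = (1/2)[cos(22°-27°) - cos(22°+27°)]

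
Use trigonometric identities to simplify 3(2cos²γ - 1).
3(2cos²γ - 1) = 3(cos(2γ)) (using Double angle)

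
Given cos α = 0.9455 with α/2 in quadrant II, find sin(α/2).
sin(α/2) = ±√((1 - cos α)/2); positive since α/2 ∈ QII, so sin(α/2) = 0.1651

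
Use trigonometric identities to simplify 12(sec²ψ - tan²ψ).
12(sec²ψ - tan²ψ) = 12 (using Pythagorean identity)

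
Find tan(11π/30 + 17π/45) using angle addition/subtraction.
tan(11π/30 + 17π/45) = (tan 11π/30 + tan 17π/45)/(1 - tan 11π/30 tan 17π/45) = -1.036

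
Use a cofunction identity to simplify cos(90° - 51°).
cos(90° - 51°) = sin(51°)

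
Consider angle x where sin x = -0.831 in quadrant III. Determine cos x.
cos x = ±√(1 - sin²x) = -0.5563 (negative in QIII)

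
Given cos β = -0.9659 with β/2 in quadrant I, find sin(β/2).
sin(β/2) = ±√((1 - cos β)/2); positive since β/2 ∈ QI, so sin(β/2) = 0.9914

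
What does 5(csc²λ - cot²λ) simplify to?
5(csc²λ - cot²λ) = 5 (using Pythagorean identity)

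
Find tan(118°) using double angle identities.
tan(118°) = 2 tan 59° / (1 - tan²59°) = -1.881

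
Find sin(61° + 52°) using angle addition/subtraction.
sin(61° + 52°) = sin 61° cos 52° + cos 61° sin 52° = 0.9205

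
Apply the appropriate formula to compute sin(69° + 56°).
sin(69° + 56°) = sin 69° cos 56° + cos 69° sin 56° = 0.8192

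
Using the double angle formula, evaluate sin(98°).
sin(98°) = 2 sin 49° cos 49° = 0.9903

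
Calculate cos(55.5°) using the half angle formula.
cos(55.5°) = √((1 + cos 111°)/2) = 0.5664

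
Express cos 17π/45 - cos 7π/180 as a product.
cos 17π/45 - cos 7π/180 = -2 sin(5π/24) sin(61π/360)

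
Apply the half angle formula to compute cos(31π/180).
cos(31π/180) = √((1 + cos 31π/90)/2) = 0.8572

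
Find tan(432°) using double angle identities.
tan(432°) = 2 tan 216° / (1 - tan²216°) = 3.078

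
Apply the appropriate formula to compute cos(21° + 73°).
cos(21° + 73°) = cos 21° cos 73° - sin 21° sin 73° = -0.06976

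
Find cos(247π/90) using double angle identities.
cos(247π/90) = cos²247π/180 - sin²247π/180 = -0.6947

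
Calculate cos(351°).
cos(351°) = 0.9877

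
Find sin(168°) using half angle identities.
sin(168°) = √((1 - cos 336°)/2) = 0.2079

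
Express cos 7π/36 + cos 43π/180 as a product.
cos 7π/36 + cos 43π/180 = 2 cos(13π/60) cos(-π/45)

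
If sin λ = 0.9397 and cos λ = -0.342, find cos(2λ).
cos(2λ) = cos²λ - sin²λ = -0.7661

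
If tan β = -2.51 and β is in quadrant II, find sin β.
sin β = 0.929 (using tan²β + 1 = sec²β)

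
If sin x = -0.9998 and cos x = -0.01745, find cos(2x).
cos(2x) = cos²x - sin²x = -0.9993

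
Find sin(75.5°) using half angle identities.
sin(75.5°) = √((1 - cos 151°)/2) = 0.9681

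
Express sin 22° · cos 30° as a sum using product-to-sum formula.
sin 22° cos 30° = (1/2)[sin(22°+30°) + sin(22°-30°)]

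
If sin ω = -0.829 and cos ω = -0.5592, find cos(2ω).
cos(2ω) = cos²ω - sin²ω = -0.3745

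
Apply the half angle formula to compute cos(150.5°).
cos(150.5°) = -√((1 + cos 301°)/2) = -0.8704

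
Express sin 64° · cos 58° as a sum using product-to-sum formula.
sin 64° cos 58° = (1/2)[sin(64°+58°) + sin(64°-58°)]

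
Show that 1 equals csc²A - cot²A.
RHS = 1/sin²A - cos²A/sin²A = (1 - cos²A)/sin²A = sin²A/sin²A = 1 = LHS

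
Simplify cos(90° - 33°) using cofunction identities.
cos(90° - 33°) = sin(33°)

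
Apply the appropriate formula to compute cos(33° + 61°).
cos(33° + 61°) = cos 33° cos 61° - sin 33° sin 61° = -0.06976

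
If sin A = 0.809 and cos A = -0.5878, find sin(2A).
sin(2A) = 2 sin A cos A = -0.9511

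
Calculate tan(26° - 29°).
tan(26° - 29°) = (tan 26° - tan 29°)/(1 + tan 26° tan 29°) = -0.05241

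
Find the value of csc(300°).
csc(300°) = -2√3/3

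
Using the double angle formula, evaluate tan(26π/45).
tan(26π/45) = 2 tan 13π/45 / (1 - tan²13π/45) = -4.011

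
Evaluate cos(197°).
cos(197°) = -0.9563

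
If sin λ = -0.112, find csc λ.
csc λ = 1/sin λ = -8.929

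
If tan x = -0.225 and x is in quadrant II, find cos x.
cos x = -0.9756 (using tan²x + 1 = sec²x)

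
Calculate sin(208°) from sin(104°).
sin(208°) = 2 sin 104° cos 104° = -0.4695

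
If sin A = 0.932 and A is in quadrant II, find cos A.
cos A = -0.3625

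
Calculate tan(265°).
tan(265°) = 11.43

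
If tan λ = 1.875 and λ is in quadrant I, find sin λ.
sin λ = 0.8824 (using tan²λ + 1 = sec²λ)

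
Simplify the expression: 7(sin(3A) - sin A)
7(sin(3A) - sin A) = 7(2 cos(2A) sin A) (using Sum-to-product)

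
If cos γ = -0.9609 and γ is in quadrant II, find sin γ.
sin γ = 0.2769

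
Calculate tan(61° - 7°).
tan(61° - 7°) = (tan 61° - tan 7°)/(1 + tan 61° tan 7°) = 1.376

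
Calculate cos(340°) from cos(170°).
cos(340°) = cos²170° - sin²170° = 0.9397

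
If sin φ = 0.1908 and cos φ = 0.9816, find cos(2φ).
cos(2φ) = cos²φ - sin²φ = 0.9271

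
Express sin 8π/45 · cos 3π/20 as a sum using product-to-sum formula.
sin 8π/45 cos 3π/20 = (1/2)[sin(8π/45+3π/20) + sin(8π/45-3π/20)]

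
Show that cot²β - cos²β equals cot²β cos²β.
LHS = cos²β/sin²β - cos²β = cos²β(1/sin²β - 1) = cos²β · (1 - sin²β)/sin²β = cos²β · cos²β/sin²β = cos²β · cot²β = RHS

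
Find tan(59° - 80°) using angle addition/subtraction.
tan(59° - 80°) = (tan 59° - tan 80°)/(1 + tan 59° tan 80°) = -0.3839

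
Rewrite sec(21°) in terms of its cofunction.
sec(21°) = csc(90° - 21°) = csc(69°)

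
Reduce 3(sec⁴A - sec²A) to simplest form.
3(sec⁴A - sec²A) = 3(tan⁴A + tan²A) (using Pythagorean)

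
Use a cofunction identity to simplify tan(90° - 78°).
tan(90° - 78°) = cot(78°)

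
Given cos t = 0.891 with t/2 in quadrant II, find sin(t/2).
sin(t/2) = ±√((1 - cos t)/2); positive since t/2 ∈ QII, so sin(t/2) = 0.2335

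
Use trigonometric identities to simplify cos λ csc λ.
cos λ csc λ = cot λ (using Reciprocal + quotient)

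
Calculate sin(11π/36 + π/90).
sin(11π/36 + π/90) = sin 11π/36 cos π/90 + cos 11π/36 sin π/90 = 0.8387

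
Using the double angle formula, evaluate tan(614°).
tan(614°) = 2 tan 307° / (1 - tan²307°) = 3.487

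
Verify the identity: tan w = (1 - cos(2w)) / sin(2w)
RHS = 2sin²w / (2 sin w cos w) = sin w/cos w = tan w = LHS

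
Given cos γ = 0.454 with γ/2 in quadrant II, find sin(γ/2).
sin(γ/2) = ±√((1 - cos γ)/2); positive since γ/2 ∈ QII, so sin(γ/2) = 0.5225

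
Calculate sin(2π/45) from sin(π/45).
sin(2π/45) = 2 sin π/45 cos π/45 = 0.1392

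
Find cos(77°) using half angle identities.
cos(77°) = √((1 + cos 154°)/2) = 0.225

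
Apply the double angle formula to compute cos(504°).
cos(504°) = cos²252° - sin²252° = -0.809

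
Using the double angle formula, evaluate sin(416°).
sin(416°) = 2 sin 208° cos 208° = 0.829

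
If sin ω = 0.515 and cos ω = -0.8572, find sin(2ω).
sin(2ω) = 2 sin ω cos ω = -0.8829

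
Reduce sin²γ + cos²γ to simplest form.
sin²γ + cos²γ = 1 (using Pythagorean identity)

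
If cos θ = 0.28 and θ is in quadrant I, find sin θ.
sin θ = 0.96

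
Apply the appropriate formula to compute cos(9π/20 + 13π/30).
cos(9π/20 + 13π/30) = cos 9π/20 cos 13π/30 - sin 9π/20 sin 13π/30 = -0.9336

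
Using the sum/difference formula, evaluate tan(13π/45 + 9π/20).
tan(13π/45 + 9π/20) = (tan 13π/45 + tan 9π/20)/(1 - tan 13π/45 tan 9π/20) = -1.072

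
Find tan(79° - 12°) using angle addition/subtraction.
tan(79° - 12°) = (tan 79° - tan 12°)/(1 + tan 79° tan 12°) = 2.356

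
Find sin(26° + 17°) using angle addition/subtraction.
sin(26° + 17°) = sin 26° cos 17° + cos 26° sin 17° = 0.682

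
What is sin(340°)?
sin(340°) = -0.342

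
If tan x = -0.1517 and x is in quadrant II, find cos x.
cos x = -0.9887 (using tan²x + 1 = sec²x)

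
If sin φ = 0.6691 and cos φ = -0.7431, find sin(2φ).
sin(2φ) = 2 sin φ cos φ = -0.9944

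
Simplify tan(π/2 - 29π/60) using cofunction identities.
tan(π/2 - 29π/60) = cot(29π/60)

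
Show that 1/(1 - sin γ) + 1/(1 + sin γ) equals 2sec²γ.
LHS = [(1 + sin γ) + (1 - sin γ)] / [(1 - sin γ)(1 + sin γ)] = 2/(1 - sin²γ) = 2/cos²γ = 2sec²γ = RHS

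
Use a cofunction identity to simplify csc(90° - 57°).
csc(90° - 57°) = sec(57°)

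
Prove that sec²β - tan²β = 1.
LHS = 1/cos²β - sin²β/cos²β = (1 - sin²β)/cos²β = cos²β/cos²β = 1 = RHS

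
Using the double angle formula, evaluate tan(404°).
tan(404°) = 2 tan 202° / (1 - tan²202°) = 0.9657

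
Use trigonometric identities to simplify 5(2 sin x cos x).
5(2 sin x cos x) = 5(sin(2x)) (using Double angle)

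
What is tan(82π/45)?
tan(82π/45) = -0.6249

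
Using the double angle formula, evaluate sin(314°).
sin(314°) = 2 sin 157° cos 157° = -0.7193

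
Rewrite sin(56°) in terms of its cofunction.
sin(56°) = cos(90° - 56°) = cos(34°)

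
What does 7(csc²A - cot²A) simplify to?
7(csc²A - cot²A) = 7 (using Pythagorean identity)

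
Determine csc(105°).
csc(105°) = 1.035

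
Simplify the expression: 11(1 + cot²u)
11(1 + cot²u) = 11(csc²u) (using Pythagorean identity)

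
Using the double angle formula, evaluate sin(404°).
sin(404°) = 2 sin 202° cos 202° = 0.6947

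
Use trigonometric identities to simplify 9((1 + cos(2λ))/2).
9((1 + cos(2λ))/2) = 9(cos²λ) (using Power reduction)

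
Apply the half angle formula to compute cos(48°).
cos(48°) = √((1 + cos 96°)/2) = 0.6691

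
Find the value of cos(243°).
cos(243°) = -0.454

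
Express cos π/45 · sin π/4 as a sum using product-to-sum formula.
cos π/45 sin π/4 = (1/2)[sin(π/45+π/4) - sin(π/45-π/4)]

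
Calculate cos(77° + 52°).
cos(77° + 52°) = cos 77° cos 52° - sin 77° sin 52° = -0.6293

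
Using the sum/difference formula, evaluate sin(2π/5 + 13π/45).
sin(2π/5 + 13π/45) = sin 2π/5 cos 13π/45 + cos 2π/5 sin 13π/45 = 0.829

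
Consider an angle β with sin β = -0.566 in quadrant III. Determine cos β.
cos β = ±√(1 - sin²β) = -0.8244 (negative in QIII)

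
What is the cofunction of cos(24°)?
cos(24°) = sin(90° - 24°) = sin(66°)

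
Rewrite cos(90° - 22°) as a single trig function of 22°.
cos(90° - 22°) = sin(22°)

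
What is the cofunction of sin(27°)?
sin(27°) = cos(90° - 27°) = cos(63°)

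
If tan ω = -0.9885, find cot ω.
cot ω = 1/tan ω = -1.012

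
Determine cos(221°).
cos(221°) = -0.7547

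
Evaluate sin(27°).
sin(27°) = 0.454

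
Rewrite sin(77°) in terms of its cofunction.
sin(77°) = cos(90° - 77°) = cos(13°)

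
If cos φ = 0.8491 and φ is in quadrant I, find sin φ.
sin φ = 0.5282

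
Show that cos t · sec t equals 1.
LHS = cos t · (1/cos t) = 1 = RHS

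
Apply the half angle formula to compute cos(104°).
cos(104°) = -√((1 + cos 208°)/2) = -0.2419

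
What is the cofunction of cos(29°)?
cos(29°) = sin(90° - 29°) = sin(61°)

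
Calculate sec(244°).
sec(244°) = -2.281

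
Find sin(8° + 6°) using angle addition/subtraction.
sin(8° + 6°) = sin 8° cos 6° + cos 8° sin 6° = 0.2419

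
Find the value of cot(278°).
cot(278°) = -0.1405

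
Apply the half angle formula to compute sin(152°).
sin(152°) = √((1 - cos 304°)/2) = 0.4695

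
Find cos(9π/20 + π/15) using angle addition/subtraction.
cos(9π/20 + π/15) = cos 9π/20 cos π/15 - sin 9π/20 sin π/15 = -0.05234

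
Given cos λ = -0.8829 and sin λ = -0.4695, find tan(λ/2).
tan(λ/2) = sin λ / (1 + cos λ) = -4.009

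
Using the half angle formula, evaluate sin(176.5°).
sin(176.5°) = √((1 - cos 353°)/2) = 0.06105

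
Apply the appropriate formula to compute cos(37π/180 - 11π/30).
cos(37π/180 - 11π/30) = cos 37π/180 cos 11π/30 + sin 37π/180 sin 11π/30 = 0.8746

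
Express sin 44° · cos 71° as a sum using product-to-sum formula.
sin 44° cos 71° = (1/2)[sin(44°+71°) + sin(44°-71°)]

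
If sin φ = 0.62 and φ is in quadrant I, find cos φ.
cos φ = 0.7846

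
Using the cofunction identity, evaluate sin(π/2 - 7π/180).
sin(π/2 - 7π/180) = cos(7π/180) = 0.9925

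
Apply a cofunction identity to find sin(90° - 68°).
sin(90° - 68°) = cos(68°) = 0.3746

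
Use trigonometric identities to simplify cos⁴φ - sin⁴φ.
cos⁴φ - sin⁴φ = cos(2φ) (using Factoring + double angle)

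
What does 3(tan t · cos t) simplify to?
3(tan t · cos t) = 3(sin t) (using Quotient identity)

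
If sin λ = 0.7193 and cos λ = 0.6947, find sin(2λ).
sin(2λ) = 2 sin λ cos λ = 0.9994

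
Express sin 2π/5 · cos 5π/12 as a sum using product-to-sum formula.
sin 2π/5 cos 5π/12 = (1/2)[sin(2π/5+5π/12) + sin(2π/5-5π/12)]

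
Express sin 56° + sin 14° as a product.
sin 56° + sin 14° = 2 sin(35°) cos(21°)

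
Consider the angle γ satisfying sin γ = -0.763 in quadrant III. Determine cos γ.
cos γ = ±√(1 - sin²γ) = -0.6464 (negative in QIII)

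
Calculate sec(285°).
sec(285°) = 3.864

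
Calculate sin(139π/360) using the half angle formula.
sin(139π/360) = √((1 - cos 139π/180)/2) = 0.9367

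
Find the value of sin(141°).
sin(141°) = 0.6293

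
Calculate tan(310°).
tan(310°) = -1.192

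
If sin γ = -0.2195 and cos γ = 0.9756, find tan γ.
tan γ = sin γ / cos γ = -0.225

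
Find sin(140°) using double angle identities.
sin(140°) = 2 sin 70° cos 70° = 0.6428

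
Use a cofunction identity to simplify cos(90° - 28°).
cos(90° - 28°) = sin(28°)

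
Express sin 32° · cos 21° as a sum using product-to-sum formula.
sin 32° cos 21° = (1/2)[sin(32°+21°) + sin(32°-21°)]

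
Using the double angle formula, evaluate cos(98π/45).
cos(98π/45) = cos²49π/45 - sin²49π/45 = 0.848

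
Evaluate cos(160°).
cos(160°) = -0.9397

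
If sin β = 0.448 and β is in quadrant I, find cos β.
cos β = 0.894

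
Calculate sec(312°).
sec(312°) = 1.494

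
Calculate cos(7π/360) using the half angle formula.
cos(7π/360) = √((1 + cos 7π/180)/2) = 0.9981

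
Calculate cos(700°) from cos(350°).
cos(700°) = cos²350° - sin²350° = 0.9397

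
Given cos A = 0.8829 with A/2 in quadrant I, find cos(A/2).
cos(A/2) = ±√((1 + cos A)/2); positive since A/2 ∈ QI, so cos(A/2) = 0.9703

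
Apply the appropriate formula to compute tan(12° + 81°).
tan(12° + 81°) = (tan 12° + tan 81°)/(1 - tan 12° tan 81°) = -19.08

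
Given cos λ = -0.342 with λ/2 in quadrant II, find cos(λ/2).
cos(λ/2) = ±√((1 + cos λ)/2); negative since λ/2 ∈ QII, so cos(λ/2) = -0.5736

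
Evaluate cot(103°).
cot(103°) = -0.2309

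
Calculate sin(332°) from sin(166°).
sin(332°) = 2 sin 166° cos 166° = -0.4695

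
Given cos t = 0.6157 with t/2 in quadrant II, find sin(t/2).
sin(t/2) = ±√((1 - cos t)/2); positive since t/2 ∈ QII, so sin(t/2) = 0.4383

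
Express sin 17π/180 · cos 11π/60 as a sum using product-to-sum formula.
sin 17π/180 cos 11π/60 = (1/2)[sin(17π/180+11π/60) + sin(17π/180-11π/60)]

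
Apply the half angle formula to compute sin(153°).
sin(153°) = √((1 - cos 306°)/2) = 0.454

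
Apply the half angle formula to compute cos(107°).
cos(107°) = -√((1 + cos 214°)/2) = -0.2924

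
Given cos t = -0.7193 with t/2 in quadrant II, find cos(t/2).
cos(t/2) = ±√((1 + cos t)/2); negative since t/2 ∈ QII, so cos(t/2) = -0.3746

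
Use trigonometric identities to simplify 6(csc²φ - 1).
6(csc²φ - 1) = 6(cot²φ) (using Pythagorean identity)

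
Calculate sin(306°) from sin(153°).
sin(306°) = 2 sin 153° cos 153° = -0.809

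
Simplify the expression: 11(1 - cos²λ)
11(1 - cos²λ) = 11(sin²λ) (using Pythagorean identity)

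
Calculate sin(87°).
sin(87°) = 0.9986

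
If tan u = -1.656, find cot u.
cot u = 1/tan u = -0.6039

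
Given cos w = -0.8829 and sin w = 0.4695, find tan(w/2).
tan(w/2) = sin w / (1 + cos w) = 4.009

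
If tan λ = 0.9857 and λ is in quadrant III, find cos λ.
cos λ = -0.7122 (using tan²λ + 1 = sec²λ)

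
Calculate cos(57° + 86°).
cos(57° + 86°) = cos 57° cos 86° - sin 57° sin 86° = -0.7986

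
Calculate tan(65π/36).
tan(65π/36) = -0.7002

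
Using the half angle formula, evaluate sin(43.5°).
sin(43.5°) = √((1 - cos 87°)/2) = 0.6884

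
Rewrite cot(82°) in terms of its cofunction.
cot(82°) = tan(90° - 82°) = tan(8°)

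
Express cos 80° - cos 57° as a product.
cos 80° - cos 57° = -2 sin(68.5°) sin(11.5°)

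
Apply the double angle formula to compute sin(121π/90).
sin(121π/90) = 2 sin 121π/180 cos 121π/180 = -0.8829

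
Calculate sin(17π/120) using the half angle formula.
sin(17π/120) = √((1 - cos 17π/60)/2) = 0.4305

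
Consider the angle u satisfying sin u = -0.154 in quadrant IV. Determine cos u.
cos u = √(1 - sin²u) = 0.9881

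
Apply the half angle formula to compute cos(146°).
cos(146°) = -√((1 + cos 292°)/2) = -0.829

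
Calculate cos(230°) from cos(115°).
cos(230°) = cos²115° - sin²115° = -0.6428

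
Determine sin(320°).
sin(320°) = -0.6428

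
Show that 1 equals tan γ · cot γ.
RHS = (sin γ/cos γ) · (cos γ/sin γ) = 1 = LHS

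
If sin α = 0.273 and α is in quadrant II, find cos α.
cos α = -0.962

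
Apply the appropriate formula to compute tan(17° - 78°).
tan(17° - 78°) = (tan 17° - tan 78°)/(1 + tan 17° tan 78°) = -1.804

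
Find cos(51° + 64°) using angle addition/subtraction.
cos(51° + 64°) = cos 51° cos 64° - sin 51° sin 64° = -0.4226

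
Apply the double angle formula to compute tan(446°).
tan(446°) = 2 tan 223° / (1 - tan²223°) = 14.3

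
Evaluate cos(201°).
cos(201°) = -0.9336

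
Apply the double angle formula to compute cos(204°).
cos(204°) = 2cos²102° - 1 = -0.9135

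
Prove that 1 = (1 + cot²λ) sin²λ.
RHS = csc²λ · sin²λ = (1/sin²λ) · sin²λ = 1 = LHS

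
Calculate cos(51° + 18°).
cos(51° + 18°) = cos 51° cos 18° - sin 51° sin 18° = 0.3584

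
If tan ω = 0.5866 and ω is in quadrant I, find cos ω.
cos ω = 0.8626 (using tan²ω + 1 = sec²ω)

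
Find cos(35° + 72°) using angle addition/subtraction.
cos(35° + 72°) = cos 35° cos 72° - sin 35° sin 72° = -0.2924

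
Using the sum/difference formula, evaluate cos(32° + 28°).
cos(32° + 28°) = cos 32° cos 28° - sin 32° sin 28° = 1/2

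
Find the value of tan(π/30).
tan(π/30) = 0.1051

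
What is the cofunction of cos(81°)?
cos(81°) = sin(90° - 81°) = sin(9°)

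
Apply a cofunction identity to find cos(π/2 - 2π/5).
cos(π/2 - 2π/5) = sin(2π/5) = 0.9511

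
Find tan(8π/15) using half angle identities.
tan(8π/15) = sin 16π/15 / (1 + cos 16π/15) = -9.514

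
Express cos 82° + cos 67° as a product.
cos 82° + cos 67° = 2 cos(74.5°) cos(7.5°)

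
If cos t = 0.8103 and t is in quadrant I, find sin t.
sin t = 0.586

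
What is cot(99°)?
cot(99°) = -0.1584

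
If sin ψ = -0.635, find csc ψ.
csc ψ = 1/sin ψ = -1.575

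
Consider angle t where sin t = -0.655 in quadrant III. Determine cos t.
cos t = ±√(1 - sin²t) = -0.7556 (negative in QIII)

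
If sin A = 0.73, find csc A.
csc A = 1/sin A = 1.37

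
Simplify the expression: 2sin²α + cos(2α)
2sin²α + cos(2α) = 1 (using Double angle)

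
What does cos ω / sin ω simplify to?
cos ω / sin ω = cot ω (using Quotient identity)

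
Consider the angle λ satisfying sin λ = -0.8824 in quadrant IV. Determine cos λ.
cos λ = √(1 - sin²λ) = 0.4705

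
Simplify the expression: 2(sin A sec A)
2(sin A sec A) = 2(tan A) (using Reciprocal + quotient)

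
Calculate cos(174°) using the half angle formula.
cos(174°) = -√((1 + cos 348°)/2) = -0.9945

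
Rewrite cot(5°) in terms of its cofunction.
cot(5°) = tan(90° - 5°) = tan(85°)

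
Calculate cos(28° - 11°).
cos(28° - 11°) = cos 28° cos 11° + sin 28° sin 11° = 0.9563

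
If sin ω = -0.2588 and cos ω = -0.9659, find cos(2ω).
cos(2ω) = cos²ω - sin²ω = 0.866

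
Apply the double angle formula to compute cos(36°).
cos(36°) = cos²18° - sin²18° = 0.809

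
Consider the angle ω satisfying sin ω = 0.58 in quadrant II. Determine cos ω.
cos ω = ±√(1 - sin²ω) = -0.8146 (negative in QII)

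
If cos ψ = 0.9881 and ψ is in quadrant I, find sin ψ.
sin ψ = 0.1538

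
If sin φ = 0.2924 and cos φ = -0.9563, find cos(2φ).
cos(2φ) = cos²φ - sin²φ = 0.829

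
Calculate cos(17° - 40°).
cos(17° - 40°) = cos 17° cos 40° + sin 17° sin 40° = 0.9205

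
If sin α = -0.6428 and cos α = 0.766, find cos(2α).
cos(2α) = cos²α - sin²α = 0.1736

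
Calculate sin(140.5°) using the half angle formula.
sin(140.5°) = √((1 - cos 281°)/2) = 0.6361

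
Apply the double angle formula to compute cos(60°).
cos(60°) = 2cos²30° - 1 = 1/2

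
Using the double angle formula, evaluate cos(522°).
cos(522°) = cos²261° - sin²261° = -0.9511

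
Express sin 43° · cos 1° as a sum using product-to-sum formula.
sin 43° cos 1° = (1/2)[sin(43°+1°) + sin(43°-1°)]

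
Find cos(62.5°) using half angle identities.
cos(62.5°) = √((1 + cos 125°)/2) = 0.4617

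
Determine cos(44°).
cos(44°) = 0.7193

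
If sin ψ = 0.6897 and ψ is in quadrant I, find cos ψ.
cos ψ = 0.7241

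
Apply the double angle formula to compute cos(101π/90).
cos(101π/90) = cos²101π/180 - sin²101π/180 = -0.9272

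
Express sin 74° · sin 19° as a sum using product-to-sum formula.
sin 74° sin 19° = (1/2)[cos(74°-19°) - cos(74°+19°)]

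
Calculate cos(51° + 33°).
cos(51° + 33°) = cos 51° cos 33° - sin 51° sin 33° = 0.1045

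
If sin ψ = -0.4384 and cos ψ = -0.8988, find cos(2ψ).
cos(2ψ) = cos²ψ - sin²ψ = 0.6156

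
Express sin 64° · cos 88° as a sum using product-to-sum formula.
sin 64° cos 88° = (1/2)[sin(64°+88°) + sin(64°-88°)]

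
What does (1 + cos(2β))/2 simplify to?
(1 + cos(2β))/2 = cos²β (using Power reduction)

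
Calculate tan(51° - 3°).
tan(51° - 3°) = (tan 51° - tan 3°)/(1 + tan 51° tan 3°) = 1.111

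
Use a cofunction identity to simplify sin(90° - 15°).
sin(90° - 15°) = cos(15°)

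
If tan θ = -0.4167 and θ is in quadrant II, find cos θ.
cos θ = -0.9231 (using tan²θ + 1 = sec²θ)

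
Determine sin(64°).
sin(64°) = 0.8988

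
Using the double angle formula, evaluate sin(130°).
sin(130°) = 2 sin 65° cos 65° = 0.766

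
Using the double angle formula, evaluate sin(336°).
sin(336°) = 2 sin 168° cos 168° = -0.4067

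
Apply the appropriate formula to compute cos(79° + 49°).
cos(79° + 49°) = cos 79° cos 49° - sin 79° sin 49° = -0.6157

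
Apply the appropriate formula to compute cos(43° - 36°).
cos(43° - 36°) = cos 43° cos 36° + sin 43° sin 36° = 0.9925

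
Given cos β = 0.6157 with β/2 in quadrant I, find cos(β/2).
cos(β/2) = ±√((1 + cos β)/2); positive since β/2 ∈ QI, so cos(β/2) = 0.8988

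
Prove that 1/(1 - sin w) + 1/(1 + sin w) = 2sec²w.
LHS = [(1 + sin w) + (1 - sin w)] / [(1 - sin w)(1 + sin w)] = 2/(1 - sin²w) = 2/cos²w = 2sec²w = RHS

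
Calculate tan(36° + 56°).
tan(36° + 56°) = (tan 36° + tan 56°)/(1 - tan 36° tan 56°) = -28.64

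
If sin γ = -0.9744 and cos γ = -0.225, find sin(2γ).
sin(2γ) = 2 sin γ cos γ = 0.4385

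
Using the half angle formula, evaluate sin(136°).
sin(136°) = √((1 - cos 272°)/2) = 0.6947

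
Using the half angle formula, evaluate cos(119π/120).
cos(119π/120) = -√((1 + cos 119π/60)/2) = -0.9997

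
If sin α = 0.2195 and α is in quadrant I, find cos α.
cos α = 0.9756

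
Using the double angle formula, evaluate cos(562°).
cos(562°) = cos²281° - sin²281° = -0.9272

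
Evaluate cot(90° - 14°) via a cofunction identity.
cot(90° - 14°) = tan(14°) = 0.2493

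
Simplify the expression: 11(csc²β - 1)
11(csc²β - 1) = 11(cot²β) (using Pythagorean identity)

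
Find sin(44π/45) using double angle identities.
sin(44π/45) = 2 sin 22π/45 cos 22π/45 = 0.06976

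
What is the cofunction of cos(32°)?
cos(32°) = sin(90° - 32°) = sin(58°)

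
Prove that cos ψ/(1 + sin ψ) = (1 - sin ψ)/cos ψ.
RHS = (1 - sin ψ)(1 + sin ψ) / (cos ψ(1 + sin ψ)) = (1 - sin²ψ) / (cos ψ(1 + sin ψ)) = cos²ψ / (cos ψ(1 + sin ψ)) = cos ψ/(1 + sin ψ) = LHS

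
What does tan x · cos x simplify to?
tan x · cos x = sin x (using Quotient identity)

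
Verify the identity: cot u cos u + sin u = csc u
LHS = cos²u/sin u + sin u = (cos²u + sin²u)/sin u = 1/sin u = csc u = RHS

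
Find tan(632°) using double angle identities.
tan(632°) = 2 tan 316° / (1 - tan²316°) = -28.64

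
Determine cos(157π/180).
cos(157π/180) = -0.9205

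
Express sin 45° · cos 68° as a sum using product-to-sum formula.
sin 45° cos 68° = (1/2)[sin(45°+68°) + sin(45°-68°)]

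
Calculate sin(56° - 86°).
sin(56° - 86°) = sin 56° cos 86° - cos 56° sin 86° = -1/2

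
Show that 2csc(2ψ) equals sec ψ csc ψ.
LHS = 2/sin(2ψ) = 2/(2 sin ψ cos ψ) = 1/(sin ψ cos ψ) = (1/cos ψ)(1/sin ψ) = sec ψ csc ψ = RHS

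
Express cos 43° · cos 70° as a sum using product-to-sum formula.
cos 43° cos 70° = (1/2)[cos(43°-70°) + cos(43°+70°)]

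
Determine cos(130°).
cos(130°) = -0.6428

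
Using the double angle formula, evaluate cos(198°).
cos(198°) = cos²99° - sin²99° = -0.9511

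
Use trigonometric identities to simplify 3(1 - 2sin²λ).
3(1 - 2sin²λ) = 3(cos(2λ)) (using Double angle)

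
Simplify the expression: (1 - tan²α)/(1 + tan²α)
(1 - tan²α)/(1 + tan²α) = cos(2α) (using Double angle)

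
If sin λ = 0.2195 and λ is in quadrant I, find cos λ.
cos λ = 0.9756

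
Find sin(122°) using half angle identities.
sin(122°) = √((1 - cos 244°)/2) = 0.848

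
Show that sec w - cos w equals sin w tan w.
LHS = 1/cos w - cos w = (1 - cos²w)/cos w = sin²w/cos w = sin w · (sin w/cos w) = sin w tan w = RHS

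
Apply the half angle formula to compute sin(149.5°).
sin(149.5°) = √((1 - cos 299°)/2) = 0.5075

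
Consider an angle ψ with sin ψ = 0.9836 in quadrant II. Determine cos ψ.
cos ψ = ±√(1 - sin²ψ) = -0.1804 (negative in QII)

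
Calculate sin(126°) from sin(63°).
sin(126°) = 2 sin 63° cos 63° = 0.809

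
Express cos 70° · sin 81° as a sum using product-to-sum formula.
cos 70° sin 81° = (1/2)[sin(70°+81°) - sin(70°-81°)]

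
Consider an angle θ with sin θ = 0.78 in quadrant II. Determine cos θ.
cos θ = ±√(1 - sin²θ) = -0.6258 (negative in QII)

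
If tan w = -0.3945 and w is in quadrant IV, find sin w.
sin w = -0.367 (using tan²w + 1 = sec²w)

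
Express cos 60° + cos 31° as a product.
cos 60° + cos 31° = 2 cos(45.5°) cos(14.5°)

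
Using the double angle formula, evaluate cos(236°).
cos(236°) = cos²118° - sin²118° = -0.5592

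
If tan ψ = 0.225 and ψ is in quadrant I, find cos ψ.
cos ψ = 0.9756 (using tan²ψ + 1 = sec²ψ)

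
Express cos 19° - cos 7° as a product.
cos 19° - cos 7° = -2 sin(13°) sin(6°)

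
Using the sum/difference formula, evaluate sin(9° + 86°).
sin(9° + 86°) = sin 9° cos 86° + cos 9° sin 86° = 0.9962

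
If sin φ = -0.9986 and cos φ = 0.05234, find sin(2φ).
sin(2φ) = 2 sin φ cos φ = -0.1045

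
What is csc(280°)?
csc(280°) = -1.015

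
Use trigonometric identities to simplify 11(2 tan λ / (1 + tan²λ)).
11(2 tan λ / (1 + tan²λ)) = 11(sin(2λ)) (using Double angle)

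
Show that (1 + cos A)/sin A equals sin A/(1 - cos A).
RHS = sin A(1 + cos A) / ((1 - cos A)(1 + cos A)) = sin A(1 + cos A) / (1 - cos²A) = sin A(1 + cos A) / sin²A = (1 + cos A)/sin A = LHS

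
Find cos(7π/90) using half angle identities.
cos(7π/90) = √((1 + cos 7π/45)/2) = 0.9703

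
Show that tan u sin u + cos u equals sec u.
LHS = sin²u/cos u + cos u = (sin²u + cos²u)/cos u = 1/cos u = sec u = RHS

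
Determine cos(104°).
cos(104°) = -0.2419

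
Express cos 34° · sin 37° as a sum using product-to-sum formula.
cos 34° sin 37° = (1/2)[sin(34°+37°) - sin(34°-37°)]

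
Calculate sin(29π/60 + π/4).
sin(29π/60 + π/4) = sin 29π/60 cos π/4 + cos 29π/60 sin π/4 = 0.7431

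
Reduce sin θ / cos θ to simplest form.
sin θ / cos θ = tan θ (using Quotient identity)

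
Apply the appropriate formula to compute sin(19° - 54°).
sin(19° - 54°) = sin 19° cos 54° - cos 19° sin 54° = -0.5736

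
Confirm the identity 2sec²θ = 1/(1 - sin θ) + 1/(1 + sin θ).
RHS = [(1 + sin θ) + (1 - sin θ)] / [(1 - sin θ)(1 + sin θ)] = 2/(1 - sin²θ) = 2/cos²θ = 2sec²θ = LHS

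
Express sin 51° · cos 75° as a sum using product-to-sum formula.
sin 51° cos 75° = (1/2)[sin(51°+75°) + sin(51°-75°)]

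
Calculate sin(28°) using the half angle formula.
sin(28°) = √((1 - cos 56°)/2) = 0.4695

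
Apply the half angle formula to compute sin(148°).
sin(148°) = √((1 - cos 296°)/2) = 0.5299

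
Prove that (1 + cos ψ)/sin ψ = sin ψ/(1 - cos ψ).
RHS = sin ψ(1 + cos ψ) / ((1 - cos ψ)(1 + cos ψ)) = sin ψ(1 + cos ψ) / (1 - cos²ψ) = sin ψ(1 + cos ψ) / sin²ψ = (1 + cos ψ)/sin ψ = LHS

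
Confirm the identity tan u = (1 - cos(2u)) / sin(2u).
RHS = 2sin²u / (2 sin u cos u) = sin u/cos u = tan u = LHS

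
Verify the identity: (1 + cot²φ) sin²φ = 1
LHS = csc²φ · sin²φ = (1/sin²φ) · sin²φ = 1 = RHS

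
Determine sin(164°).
sin(164°) = 0.2756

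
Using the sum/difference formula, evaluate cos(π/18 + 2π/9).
cos(π/18 + 2π/9) = cos π/18 cos 2π/9 - sin π/18 sin 2π/9 = 0.6428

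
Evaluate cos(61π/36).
cos(61π/36) = 0.5736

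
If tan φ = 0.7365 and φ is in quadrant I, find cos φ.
cos φ = 0.8052 (using tan²φ + 1 = sec²φ)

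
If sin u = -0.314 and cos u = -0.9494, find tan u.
tan u = sin u / cos u = 0.3307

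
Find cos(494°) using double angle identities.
cos(494°) = cos²247° - sin²247° = -0.6947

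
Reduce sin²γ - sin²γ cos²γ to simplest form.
sin²γ - sin²γ cos²γ = sin⁴γ (using Factoring)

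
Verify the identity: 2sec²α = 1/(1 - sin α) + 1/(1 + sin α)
RHS = [(1 + sin α) + (1 - sin α)] / [(1 - sin α)(1 + sin α)] = 2/(1 - sin²α) = 2/cos²α = 2sec²α = LHS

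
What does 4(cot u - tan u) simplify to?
4(cot u - tan u) = 4(2 cot(2u)) (using Double angle)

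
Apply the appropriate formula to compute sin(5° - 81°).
sin(5° - 81°) = sin 5° cos 81° - cos 5° sin 81° = -0.9703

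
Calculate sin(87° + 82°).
sin(87° + 82°) = sin 87° cos 82° + cos 87° sin 82° = 0.1908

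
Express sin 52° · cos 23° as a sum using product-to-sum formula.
sin 52° cos 23° = (1/2)[sin(52°+23°) + sin(52°-23°)]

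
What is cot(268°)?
cot(268°) = 0.03492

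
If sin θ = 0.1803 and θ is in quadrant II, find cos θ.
cos θ = -0.9836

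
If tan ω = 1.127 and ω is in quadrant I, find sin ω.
sin ω = 0.748 (using tan²ω + 1 = sec²ω)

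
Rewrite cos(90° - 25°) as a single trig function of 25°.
cos(90° - 25°) = sin(25°)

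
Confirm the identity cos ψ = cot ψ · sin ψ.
RHS = (cos ψ/sin ψ) · sin ψ = cos ψ = LHS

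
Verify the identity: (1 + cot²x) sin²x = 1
LHS = csc²x · sin²x = (1/sin²x) · sin²x = 1 = RHS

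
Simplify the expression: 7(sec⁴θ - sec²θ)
7(sec⁴θ - sec²θ) = 7(tan⁴θ + tan²θ) (using Pythagorean)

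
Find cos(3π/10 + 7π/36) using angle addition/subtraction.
cos(3π/10 + 7π/36) = cos 3π/10 cos 7π/36 - sin 3π/10 sin 7π/36 = 0.01745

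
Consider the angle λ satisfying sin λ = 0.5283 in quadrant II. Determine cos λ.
cos λ = ±√(1 - sin²λ) = -0.8491 (negative in QII)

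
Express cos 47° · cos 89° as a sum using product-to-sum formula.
cos 47° cos 89° = (1/2)[cos(47°-89°) + cos(47°+89°)]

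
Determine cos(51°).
cos(51°) = 0.6293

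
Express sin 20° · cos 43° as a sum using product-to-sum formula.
sin 20° cos 43° = (1/2)[sin(20°+43°) + sin(20°-43°)]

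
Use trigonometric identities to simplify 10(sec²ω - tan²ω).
10(sec²ω - tan²ω) = 10 (using Pythagorean identity)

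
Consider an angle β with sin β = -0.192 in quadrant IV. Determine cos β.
cos β = √(1 - sin²β) = 0.9814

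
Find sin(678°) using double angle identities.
sin(678°) = 2 sin 339° cos 339° = -0.6691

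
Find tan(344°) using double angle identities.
tan(344°) = 2 tan 172° / (1 - tan²172°) = -0.2867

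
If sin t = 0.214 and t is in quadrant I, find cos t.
cos t = 0.9768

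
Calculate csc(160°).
csc(160°) = 2.924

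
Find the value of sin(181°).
sin(181°) = -0.01745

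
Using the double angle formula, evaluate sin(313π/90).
sin(313π/90) = 2 sin 313π/180 cos 313π/180 = -0.9976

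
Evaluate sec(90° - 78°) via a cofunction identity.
sec(90° - 78°) = csc(78°) = 1.022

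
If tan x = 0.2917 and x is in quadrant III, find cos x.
cos x = -0.96 (using tan²x + 1 = sec²x)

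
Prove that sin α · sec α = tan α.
LHS = sin α · (1/cos α) = sin α/cos α = tan α = RHS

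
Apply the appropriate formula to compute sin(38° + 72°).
sin(38° + 72°) = sin 38° cos 72° + cos 38° sin 72° = 0.9397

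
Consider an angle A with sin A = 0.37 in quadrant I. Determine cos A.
cos A = √(1 - sin²A) = 0.929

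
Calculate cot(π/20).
cot(π/20) = 6.314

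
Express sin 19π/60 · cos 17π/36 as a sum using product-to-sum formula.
sin 19π/60 cos 17π/36 = (1/2)[sin(19π/60+17π/36) + sin(19π/60-17π/36)]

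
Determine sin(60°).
sin(60°) = √3/2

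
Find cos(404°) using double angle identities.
cos(404°) = cos²202° - sin²202° = 0.7193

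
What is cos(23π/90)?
cos(23π/90) = 0.6947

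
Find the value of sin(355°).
sin(355°) = -0.08716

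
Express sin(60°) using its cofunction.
sin(60°) = cos(90° - 60°) = cos(30°)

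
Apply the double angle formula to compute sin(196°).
sin(196°) = 2 sin 98° cos 98° = -0.2756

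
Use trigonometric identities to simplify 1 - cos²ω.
1 - cos²ω = sin²ω (using Pythagorean identity)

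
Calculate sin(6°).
sin(6°) = 0.1045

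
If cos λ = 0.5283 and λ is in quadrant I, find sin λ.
sin λ = 0.8491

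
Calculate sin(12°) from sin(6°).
sin(12°) = 2 sin 6° cos 6° = 0.2079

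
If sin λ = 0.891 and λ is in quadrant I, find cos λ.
cos λ = 0.454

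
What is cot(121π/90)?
cot(121π/90) = 0.5317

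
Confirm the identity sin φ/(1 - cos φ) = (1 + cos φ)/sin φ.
LHS = sin φ(1 + cos φ) / ((1 - cos φ)(1 + cos φ)) = sin φ(1 + cos φ) / (1 - cos²φ) = sin φ(1 + cos φ) / sin²φ = (1 + cos φ)/sin φ = RHS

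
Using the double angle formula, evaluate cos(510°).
cos(510°) = 1 - 2sin²255° = -√3/2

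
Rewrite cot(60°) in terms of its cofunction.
cot(60°) = tan(90° - 60°) = tan(30°)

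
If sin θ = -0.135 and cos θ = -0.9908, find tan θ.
tan θ = sin θ / cos θ = 0.1363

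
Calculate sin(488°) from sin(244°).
sin(488°) = 2 sin 244° cos 244° = 0.788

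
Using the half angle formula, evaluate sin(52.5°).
sin(52.5°) = √((1 - cos 105°)/2) = 0.7934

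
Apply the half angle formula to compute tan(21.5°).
tan(21.5°) = sin 43° / (1 + cos 43°) = 0.3939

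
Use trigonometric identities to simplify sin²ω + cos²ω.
sin²ω + cos²ω = 1 (using Pythagorean identity)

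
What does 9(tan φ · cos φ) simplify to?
9(tan φ · cos φ) = 9(sin φ) (using Quotient identity)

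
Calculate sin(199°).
sin(199°) = -0.3256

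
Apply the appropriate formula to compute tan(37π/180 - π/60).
tan(37π/180 - π/60) = (tan 37π/180 - tan π/60)/(1 + tan 37π/180 tan π/60) = 0.6745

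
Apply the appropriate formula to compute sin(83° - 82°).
sin(83° - 82°) = sin 83° cos 82° - cos 83° sin 82° = 0.01745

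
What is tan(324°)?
tan(324°) = -0.7265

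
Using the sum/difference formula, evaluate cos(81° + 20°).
cos(81° + 20°) = cos 81° cos 20° - sin 81° sin 20° = -0.1908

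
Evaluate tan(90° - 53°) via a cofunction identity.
tan(90° - 53°) = cot(53°) = 0.7536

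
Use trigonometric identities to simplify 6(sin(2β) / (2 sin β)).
6(sin(2β) / (2 sin β)) = 6(cos β) (using Double angle)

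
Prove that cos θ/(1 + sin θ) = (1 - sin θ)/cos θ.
RHS = (1 - sin θ)(1 + sin θ) / (cos θ(1 + sin θ)) = (1 - sin²θ) / (cos θ(1 + sin θ)) = cos²θ / (cos θ(1 + sin θ)) = cos θ/(1 + sin θ) = LHS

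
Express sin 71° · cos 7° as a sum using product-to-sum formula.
sin 71° cos 7° = (1/2)[sin(71°+7°) + sin(71°-7°)]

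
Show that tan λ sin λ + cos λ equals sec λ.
LHS = sin²λ/cos λ + cos λ = (sin²λ + cos²λ)/cos λ = 1/cos λ = sec λ = RHS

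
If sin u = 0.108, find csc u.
csc u = 1/sin u = 9.259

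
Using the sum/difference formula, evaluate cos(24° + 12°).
cos(24° + 12°) = cos 24° cos 12° - sin 24° sin 12° = 0.809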